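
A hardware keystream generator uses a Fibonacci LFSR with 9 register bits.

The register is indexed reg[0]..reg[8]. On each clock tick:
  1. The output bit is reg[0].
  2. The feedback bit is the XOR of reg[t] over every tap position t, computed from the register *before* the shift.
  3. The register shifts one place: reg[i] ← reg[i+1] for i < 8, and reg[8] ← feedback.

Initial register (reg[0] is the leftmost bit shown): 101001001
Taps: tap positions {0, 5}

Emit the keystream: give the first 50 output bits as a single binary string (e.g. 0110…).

10100100100110111111001011010100001010001001110110

tick  register→output (feedback)
  0  101001001→1 (0)
  1  010010010→0 (0)
  2  100100100→1 (1)
  3  001001001→0 (1)
  4  010010011→0 (0)
  5  100100110→1 (1)
  6  001001101→0 (1)
  7  010011011→0 (1)
  8  100110111→1 (1)
  9  001101111→0 (1)
 10  011011111→0 (1)
 11  110111111→1 (0)
 12  101111110→1 (0)
 13  011111100→0 (1)
 14  111111001→1 (0)
 15  111110010→1 (1)
 16  111100101→1 (1)
 17  111001011→1 (0)
 18  110010110→1 (1)
 19  100101101→1 (0)
 20  001011010→0 (1)
 21  010110101→0 (0)
 22  101101010→1 (0)
 23  011010100→0 (0)
 24  110101000→1 (0)
 25  101010000→1 (1)
 26  010100001→0 (0)
 27  101000010→1 (1)
 28  010000101→0 (0)
 29  100001010→1 (0)
 30  000010100→0 (0)
 31  000101000→0 (1)
 32  001010001→0 (0)
 33  010100010→0 (0)
 34  101000100→1 (1)
 35  010001001→0 (1)
 36  100010011→1 (1)
 37  000100111→0 (0)
 38  001001110→0 (1)
 39  010011101→0 (1)
 40  100111011→1 (0)
 41  001110110→0 (0)
 42  011101100→0 (1)
 43  111011001→1 (0)
 44  110110010→1 (1)
 45  101100101→1 (1)
 46  011001011→0 (1)
 47  110010111→1 (1)
 48  100101111→1 (0)
 49  001011110→0 (1)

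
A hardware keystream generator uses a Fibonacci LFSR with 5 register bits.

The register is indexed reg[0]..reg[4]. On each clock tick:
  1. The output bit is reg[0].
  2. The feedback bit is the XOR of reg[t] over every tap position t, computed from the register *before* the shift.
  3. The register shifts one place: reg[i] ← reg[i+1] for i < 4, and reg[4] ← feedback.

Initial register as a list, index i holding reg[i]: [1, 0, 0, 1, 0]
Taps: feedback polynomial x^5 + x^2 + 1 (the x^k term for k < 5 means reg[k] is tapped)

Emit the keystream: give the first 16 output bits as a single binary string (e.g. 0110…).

1001011001111100

tick  register→output (feedback)
  0  10010→1 (1)
  1  00101→0 (1)
  2  01011→0 (0)
  3  10110→1 (0)
  4  01100→0 (1)
  5  11001→1 (1)
  6  10011→1 (1)
  7  00111→0 (1)
  8  01111→0 (1)
  9  11111→1 (0)
 10  11110→1 (0)
 11  11100→1 (0)
 12  11000→1 (1)
 13  10001→1 (1)
 14  00011→0 (0)
 15  00110→0 (1)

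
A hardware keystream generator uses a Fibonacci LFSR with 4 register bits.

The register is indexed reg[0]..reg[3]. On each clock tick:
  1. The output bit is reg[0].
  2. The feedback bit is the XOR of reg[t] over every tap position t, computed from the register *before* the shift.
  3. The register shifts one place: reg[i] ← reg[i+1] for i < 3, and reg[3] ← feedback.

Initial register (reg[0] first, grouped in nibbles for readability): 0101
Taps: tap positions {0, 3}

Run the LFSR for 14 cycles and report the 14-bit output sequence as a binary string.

01011001000111

step | reg (before) | out | fb
   0 | 0101 | 0 | 1
   1 | 1011 | 1 | 0
   2 | 0110 | 0 | 0
   3 | 1100 | 1 | 1
   4 | 1001 | 1 | 0
   5 | 0010 | 0 | 0
   6 | 0100 | 0 | 0
   7 | 1000 | 1 | 1
   8 | 0001 | 0 | 1
   9 | 0011 | 0 | 1
  10 | 0111 | 0 | 1
  11 | 1111 | 1 | 0
  12 | 1110 | 1 | 1
  13 | 1101 | 1 | 0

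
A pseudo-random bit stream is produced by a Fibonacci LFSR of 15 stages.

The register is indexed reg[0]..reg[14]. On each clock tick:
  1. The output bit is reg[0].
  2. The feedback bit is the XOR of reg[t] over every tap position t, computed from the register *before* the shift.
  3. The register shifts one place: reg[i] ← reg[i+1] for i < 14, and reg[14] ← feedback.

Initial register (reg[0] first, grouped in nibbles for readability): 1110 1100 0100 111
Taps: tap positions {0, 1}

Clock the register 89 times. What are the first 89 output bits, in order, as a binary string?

11101100010011100110100110100101011101011101111100111100110000101000101010001111001111110

tick  register→output (feedback)
  0  111011000100111→1 (0)
  1  110110001001110→1 (0)
  2  101100010011100→1 (1)
  3  011000100111001→0 (1)
  4  110001001110011→1 (0)
  5  100010011100110→1 (1)
  6  000100111001101→0 (0)
  7  001001110011010→0 (0)
  8  010011100110100→0 (1)
  9  100111001101001→1 (1)
 10  001110011010011→0 (0)
 11  011100110100110→0 (1)
 12  111001101001101→1 (0)
 13  110011010011010→1 (0)
 14  100110100110100→1 (1)
 15  001101001101001→0 (0)
 16  011010011010010→0 (1)
 17  110100110100101→1 (0)
 18  101001101001010→1 (1)
 19  010011010010101→0 (1)
 20  100110100101011→1 (1)
 21  001101001010111→0 (0)
 22  011010010101110→0 (1)
 23  110100101011101→1 (0)
 24  101001010111010→1 (1)
 25  010010101110101→0 (1)
 26  100101011101011→1 (1)
 27  001010111010111→0 (0)
 28  010101110101110→0 (1)
 29  101011101011101→1 (1)
 30  010111010111011→0 (1)
 31  101110101110111→1 (1)
 32  011101011101111→0 (1)
 33  111010111011111→1 (0)
 34  110101110111110→1 (0)
 35  101011101111100→1 (1)
 36  010111011111001→0 (1)
 37  101110111110011→1 (1)
 38  011101111100111→0 (1)
 39  111011111001111→1 (0)
 40  110111110011110→1 (0)
 41  101111100111100→1 (1)
 42  011111001111001→0 (1)
 43  111110011110011→1 (0)
 44  111100111100110→1 (0)
 45  111001111001100→1 (0)
 46  110011110011000→1 (0)
 47  100111100110000→1 (1)
 48  001111001100001→0 (0)
 49  011110011000010→0 (1)
 50  111100110000101→1 (0)
 51  111001100001010→1 (0)
 52  110011000010100→1 (0)
 53  100110000101000→1 (1)
 54  001100001010001→0 (0)
 55  011000010100010→0 (1)
 56  110000101000101→1 (0)
 57  100001010001010→1 (1)
 58  000010100010101→0 (0)
 59  000101000101010→0 (0)
 60  001010001010100→0 (0)
 61  010100010101000→0 (1)
 62  101000101010001→1 (1)
 63  010001010100011→0 (1)
 64  100010101000111→1 (1)
 65  000101010001111→0 (0)
 66  001010100011110→0 (0)
 67  010101000111100→0 (1)
 68  101010001111001→1 (1)
 69  010100011110011→0 (1)
 70  101000111100111→1 (1)
 71  010001111001111→0 (1)
 72  100011110011111→1 (1)
 73  000111100111111→0 (0)
 74  001111001111110→0 (0)
 75  011110011111100→0 (1)
 76  111100111111001→1 (0)
 77  111001111110010→1 (0)
 78  110011111100100→1 (0)
 79  100111111001000→1 (1)
 80  001111110010001→0 (0)
 81  011111100100010→0 (1)
 82  111111001000101→1 (0)
 83  111110010001010→1 (0)
 84  111100100010100→1 (0)
 85  111001000101000→1 (0)
 86  110010001010000→1 (0)
 87  100100010100000→1 (1)
 88  001000101000001→0 (0)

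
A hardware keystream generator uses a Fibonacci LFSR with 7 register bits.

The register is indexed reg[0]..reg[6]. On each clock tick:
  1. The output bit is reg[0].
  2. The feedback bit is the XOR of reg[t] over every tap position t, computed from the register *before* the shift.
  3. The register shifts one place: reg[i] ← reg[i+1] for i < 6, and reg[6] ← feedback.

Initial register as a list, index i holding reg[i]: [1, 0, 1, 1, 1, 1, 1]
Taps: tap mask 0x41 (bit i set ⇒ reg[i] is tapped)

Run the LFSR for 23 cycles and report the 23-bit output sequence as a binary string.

step | reg (before) | out | fb
   0 | 1011111 | 1 | 0
   1 | 0111110 | 0 | 0
   2 | 1111100 | 1 | 1
   3 | 1111001 | 1 | 0
   4 | 1110010 | 1 | 1
   5 | 1100101 | 1 | 0
   6 | 1001010 | 1 | 1
   7 | 0010101 | 0 | 1
   8 | 0101011 | 0 | 1
   9 | 1010111 | 1 | 0
  10 | 0101110 | 0 | 0
  11 | 1011100 | 1 | 1
  12 | 0111001 | 0 | 1
  13 | 1110011 | 1 | 0
  14 | 1100110 | 1 | 1
  15 | 1001101 | 1 | 0
  16 | 0011010 | 0 | 0
  17 | 0110100 | 0 | 0
  18 | 1101000 | 1 | 1
  19 | 1010001 | 1 | 0
  20 | 0100010 | 0 | 0
  21 | 1000100 | 1 | 1
  22 | 0001001 | 0 | 1

10111110010101110011010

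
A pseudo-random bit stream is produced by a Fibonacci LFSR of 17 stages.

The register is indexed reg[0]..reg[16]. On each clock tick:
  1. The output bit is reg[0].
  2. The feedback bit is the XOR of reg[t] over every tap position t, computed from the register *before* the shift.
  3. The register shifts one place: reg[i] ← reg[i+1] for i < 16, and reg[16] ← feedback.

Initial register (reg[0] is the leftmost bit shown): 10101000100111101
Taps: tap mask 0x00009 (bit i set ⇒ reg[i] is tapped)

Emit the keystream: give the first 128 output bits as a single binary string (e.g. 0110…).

tick  register→output (feedback)
  0  10101000100111101→1 (1)
  1  01010001001111011→0 (1)
  2  10100010011110111→1 (1)
  3  01000100111101111→0 (0)
  4  10001001111011110→1 (1)
  5  00010011110111101→0 (1)
  6  00100111101111011→0 (0)
  7  01001111011110110→0 (0)
  8  10011110111101100→1 (0)
  9  00111101111011000→0 (1)
 10  01111011110110001→0 (1)
 11  11110111101100011→1 (0)
 12  11101111011000110→1 (1)
 13  11011110110001101→1 (0)
 14  10111101100011010→1 (0)
 15  01111011000110100→0 (1)
 16  11110110001101001→1 (0)
 17  11101100011010010→1 (1)
 18  11011000110100101→1 (0)
 19  10110001101001010→1 (0)
 20  01100011010010100→0 (0)
 21  11000110100101000→1 (1)
 22  10001101001010001→1 (1)
 23  00011010010100011→0 (1)
 24  00110100101000111→0 (1)
 25  01101001010001111→0 (0)
 26  11010010100011110→1 (0)
 27  10100101000111100→1 (1)
 28  01001010001111001→0 (0)
 29  10010100011110010→1 (0)
 30  00101000111100100→0 (0)
 31  01010001111001000→0 (1)
 32  10100011110010001→1 (1)
 33  01000111100100011→0 (0)
 34  10001111001000110→1 (1)
 35  00011110010001101→0 (1)
 36  00111100100011011→0 (1)
 37  01111001000110111→0 (1)
 38  11110010001101111→1 (0)
 39  11100100011011110→1 (1)
 40  11001000110111101→1 (1)
 41  10010001101111011→1 (0)
 42  00100011011110110→0 (0)
 43  01000110111101100→0 (0)
 44  10001101111011000→1 (1)
 45  00011011110110001→0 (1)
 46  00110111101100011→0 (1)
 47  01101111011000111→0 (0)
 48  11011110110001110→1 (0)
 49  10111101100011100→1 (0)
 50  01111011000111000→0 (1)
 51  11110110001110001→1 (0)
 52  11101100011100010→1 (1)
 53  11011000111000101→1 (0)
 54  10110001110001010→1 (0)
 55  01100011100010100→0 (0)
 56  11000111000101000→1 (1)
 57  10001110001010001→1 (1)
 58  00011100010100011→0 (1)
 59  00111000101000111→0 (1)
 60  01110001010001111→0 (1)
 61  11100010100011111→1 (1)
 62  11000101000111111→1 (1)
 63  10001010001111111→1 (1)
 64  00010100011111111→0 (1)
 65  00101000111111111→0 (0)
 66  01010001111111110→0 (1)
 67  10100011111111101→1 (1)
 68  01000111111111011→0 (0)
 69  10001111111110110→1 (1)
 70  00011111111101101→0 (1)
 71  00111111111011011→0 (1)
 72  01111111110110111→0 (1)
 73  11111111101101111→1 (0)
 74  11111111011011110→1 (0)
 75  11111110110111100→1 (0)
 76  11111101101111000→1 (0)
 77  11111011011110000→1 (0)
 78  11110110111100000→1 (0)
 79  11101101111000000→1 (1)
 80  11011011110000001→1 (0)
 81  10110111100000010→1 (0)
 82  01101111000000100→0 (0)
 83  11011110000001000→1 (0)
 84  10111100000010000→1 (0)
 85  01111000000100000→0 (1)
 86  11110000001000001→1 (0)
 87  11100000010000010→1 (1)
 88  11000000100000101→1 (1)
 89  10000001000001011→1 (1)
 90  00000010000010111→0 (0)
 91  00000100000101110→0 (0)
 92  00001000001011100→0 (0)
 93  00010000010111000→0 (1)
 94  00100000101110001→0 (0)
 95  01000001011100010→0 (0)
 96  10000010111000100→1 (1)
 97  00000101110001001→0 (0)
 98  00001011100010010→0 (0)
 99  00010111000100100→0 (1)
100  00101110001001001→0 (0)
101  01011100010010010→0 (1)
102  10111000100100101→1 (0)
103  01110001001001010→0 (1)
104  11100010010010101→1 (1)
105  11000100100101011→1 (1)
106  10001001001010111→1 (1)
107  00010010010101111→0 (1)
108  00100100101011111→0 (0)
109  01001001010111110→0 (0)
110  10010010101111100→1 (0)
111  00100101011111000→0 (0)
112  01001010111110000→0 (0)
113  10010101111100000→1 (0)
114  00101011111000000→0 (0)
115  01010111110000000→0 (1)
116  10101111100000001→1 (1)
117  01011111000000011→0 (1)
118  10111110000000111→1 (0)
119  01111100000001110→0 (1)
120  11111000000011101→1 (0)
121  11110000000111010→1 (0)
122  11100000001110100→1 (1)
123  11000000011101001→1 (1)
124  10000000111010011→1 (1)
125  00000001110100111→0 (0)
126  00000011101001110→0 (0)
127  00000111010011100→0 (0)

10101000100111101111011000110100101000111100100011011110110001110001010001111111110110111100000010000010111000100100101011111000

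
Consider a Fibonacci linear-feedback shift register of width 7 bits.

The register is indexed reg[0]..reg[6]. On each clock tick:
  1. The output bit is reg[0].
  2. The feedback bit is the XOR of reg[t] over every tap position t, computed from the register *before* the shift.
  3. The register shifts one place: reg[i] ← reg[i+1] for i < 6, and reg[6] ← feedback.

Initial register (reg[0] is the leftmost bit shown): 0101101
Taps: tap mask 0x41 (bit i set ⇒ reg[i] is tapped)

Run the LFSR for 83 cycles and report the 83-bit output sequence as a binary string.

step | reg (before) | out | fb
   0 | 0101101 | 0 | 1
   1 | 1011011 | 1 | 0
   2 | 0110110 | 0 | 0
   3 | 1101100 | 1 | 1
   4 | 1011001 | 1 | 0
   5 | 0110010 | 0 | 0
   6 | 1100100 | 1 | 1
   7 | 1001001 | 1 | 0
   8 | 0010010 | 0 | 0
   9 | 0100100 | 0 | 0
  10 | 1001000 | 1 | 1
  11 | 0010001 | 0 | 1
  12 | 0100011 | 0 | 1
  13 | 1000111 | 1 | 0
  14 | 0001110 | 0 | 0
  15 | 0011100 | 0 | 0
  16 | 0111000 | 0 | 0
  17 | 1110000 | 1 | 1
  18 | 1100001 | 1 | 0
  19 | 1000010 | 1 | 1
  20 | 0000101 | 0 | 1
  21 | 0001011 | 0 | 1
  22 | 0010111 | 0 | 1
  23 | 0101111 | 0 | 1
  24 | 1011111 | 1 | 0
  25 | 0111110 | 0 | 0
  26 | 1111100 | 1 | 1
  27 | 1111001 | 1 | 0
  28 | 1110010 | 1 | 1
  29 | 1100101 | 1 | 0
  30 | 1001010 | 1 | 1
  31 | 0010101 | 0 | 1
  32 | 0101011 | 0 | 1
  33 | 1010111 | 1 | 0
  34 | 0101110 | 0 | 0
  35 | 1011100 | 1 | 1
  36 | 0111001 | 0 | 1
  37 | 1110011 | 1 | 0
  38 | 1100110 | 1 | 1
  39 | 1001101 | 1 | 0
  40 | 0011010 | 0 | 0
  41 | 0110100 | 0 | 0
  42 | 1101000 | 1 | 1
  43 | 1010001 | 1 | 0
  44 | 0100010 | 0 | 0
  45 | 1000100 | 1 | 1
  46 | 0001001 | 0 | 1
  47 | 0010011 | 0 | 1
  48 | 0100111 | 0 | 1
  49 | 1001111 | 1 | 0
  50 | 0011110 | 0 | 0
  51 | 0111100 | 0 | 0
  52 | 1111000 | 1 | 1
  53 | 1110001 | 1 | 0
  54 | 1100010 | 1 | 1
  55 | 1000101 | 1 | 0
  56 | 0001010 | 0 | 0
  57 | 0010100 | 0 | 0
  58 | 0101000 | 0 | 0
  59 | 1010000 | 1 | 1
  60 | 0100001 | 0 | 1
  61 | 1000011 | 1 | 0
  62 | 0000110 | 0 | 0
  63 | 0001100 | 0 | 0
  64 | 0011000 | 0 | 0
  65 | 0110000 | 0 | 0
  66 | 1100000 | 1 | 1
  67 | 1000001 | 1 | 0
  68 | 0000010 | 0 | 0
  69 | 0000100 | 0 | 0
  70 | 0001000 | 0 | 0
  71 | 0010000 | 0 | 0
  72 | 0100000 | 0 | 0
  73 | 1000000 | 1 | 1
  74 | 0000001 | 0 | 1
  75 | 0000011 | 0 | 1
  76 | 0000111 | 0 | 1
  77 | 0001111 | 0 | 1
  78 | 0011111 | 0 | 1
  79 | 0111111 | 0 | 1
  80 | 1111111 | 1 | 0
  81 | 1111110 | 1 | 1
  82 | 1111101 | 1 | 0

01011011001001000111000010111110010101110011010001001111000101000011000001000000111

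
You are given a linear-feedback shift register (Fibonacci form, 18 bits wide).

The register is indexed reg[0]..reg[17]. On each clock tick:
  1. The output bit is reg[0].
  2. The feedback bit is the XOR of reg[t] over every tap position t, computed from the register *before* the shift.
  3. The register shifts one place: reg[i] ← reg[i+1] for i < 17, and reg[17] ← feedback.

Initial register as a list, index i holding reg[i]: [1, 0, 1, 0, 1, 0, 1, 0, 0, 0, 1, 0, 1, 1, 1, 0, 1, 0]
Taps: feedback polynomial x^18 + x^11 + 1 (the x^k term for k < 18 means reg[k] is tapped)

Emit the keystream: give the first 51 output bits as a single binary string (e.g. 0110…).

k : reg_k → out_k, fb_k
0: 101010100010111010 → 1, fb=1
1: 010101000101110101 → 0, fb=1
2: 101010001011101011 → 1, fb=0
3: 010100010111010110 → 0, fb=1
4: 101000101110101101 → 1, fb=1
5: 010001011101011011 → 0, fb=1
6: 100010111010110111 → 1, fb=1
7: 000101110101101111 → 0, fb=1
8: 001011101011011111 → 0, fb=1
9: 010111010110111111 → 0, fb=0
10: 101110101101111110 → 1, fb=0
11: 011101011011111100 → 0, fb=1
12: 111010110111111001 → 1, fb=0
13: 110101101111110010 → 1, fb=0
14: 101011011111100100 → 1, fb=0
15: 010110111111001000 → 0, fb=1
16: 101101111110010001 → 1, fb=1
17: 011011111100100011 → 0, fb=0
18: 110111111001000110 → 1, fb=0
19: 101111110010001100 → 1, fb=1
20: 011111100100011001 → 0, fb=0
21: 111111001000110010 → 1, fb=1
22: 111110010001100101 → 1, fb=0
23: 111100100011001010 → 1, fb=0
24: 111001000110010100 → 1, fb=1
25: 110010001100101001 → 1, fb=1
26: 100100011001010011 → 1, fb=0
27: 001000110010100110 → 0, fb=0
28: 010001100101001100 → 0, fb=1
29: 100011001010011001 → 1, fb=1
30: 000110010100110011 → 0, fb=0
31: 001100101001100110 → 0, fb=1
32: 011001010011001101 → 0, fb=1
33: 110010100110011011 → 1, fb=1
34: 100101001100110111 → 1, fb=1
35: 001010011001101111 → 0, fb=1
36: 010100110011011111 → 0, fb=1
37: 101001100110111111 → 1, fb=1
38: 010011001101111111 → 0, fb=1
39: 100110011011111111 → 1, fb=0
40: 001100110111111110 → 0, fb=1
41: 011001101111111101 → 0, fb=1
42: 110011011111111011 → 1, fb=0
43: 100110111111110110 → 1, fb=0
44: 001101111111101100 → 0, fb=1
45: 011011111111011001 → 0, fb=1
46: 110111111110110011 → 1, fb=1
47: 101111111101100111 → 1, fb=0
48: 011111111011001110 → 0, fb=1
49: 111111110110011101 → 1, fb=1
50: 111111101100111011 → 1, fb=1

101010100010111010110111111001000110010100110011011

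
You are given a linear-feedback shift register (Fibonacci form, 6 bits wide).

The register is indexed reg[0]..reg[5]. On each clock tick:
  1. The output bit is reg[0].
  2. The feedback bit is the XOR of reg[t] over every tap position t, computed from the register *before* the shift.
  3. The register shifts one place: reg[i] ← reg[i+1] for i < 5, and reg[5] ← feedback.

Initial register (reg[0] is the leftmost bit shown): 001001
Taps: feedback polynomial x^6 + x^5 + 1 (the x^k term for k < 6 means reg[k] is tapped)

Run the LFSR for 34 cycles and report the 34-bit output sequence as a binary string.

k : reg_k → out_k, fb_k
0: 001001 → 0, fb=1
1: 010011 → 0, fb=1
2: 100111 → 1, fb=0
3: 001110 → 0, fb=0
4: 011100 → 0, fb=0
5: 111000 → 1, fb=1
6: 110001 → 1, fb=0
7: 100010 → 1, fb=1
8: 000101 → 0, fb=1
9: 001011 → 0, fb=1
10: 010111 → 0, fb=1
11: 101111 → 1, fb=0
12: 011110 → 0, fb=0
13: 111100 → 1, fb=1
14: 111001 → 1, fb=0
15: 110010 → 1, fb=1
16: 100101 → 1, fb=0
17: 001010 → 0, fb=0
18: 010100 → 0, fb=0
19: 101000 → 1, fb=1
20: 010001 → 0, fb=1
21: 100011 → 1, fb=0
22: 000110 → 0, fb=0
23: 001100 → 0, fb=0
24: 011000 → 0, fb=0
25: 110000 → 1, fb=1
26: 100001 → 1, fb=0
27: 000010 → 0, fb=0
28: 000100 → 0, fb=0
29: 001000 → 0, fb=0
30: 010000 → 0, fb=0
31: 100000 → 1, fb=1
32: 000001 → 0, fb=1
33: 000011 → 0, fb=1

0010011100010111100101000110000100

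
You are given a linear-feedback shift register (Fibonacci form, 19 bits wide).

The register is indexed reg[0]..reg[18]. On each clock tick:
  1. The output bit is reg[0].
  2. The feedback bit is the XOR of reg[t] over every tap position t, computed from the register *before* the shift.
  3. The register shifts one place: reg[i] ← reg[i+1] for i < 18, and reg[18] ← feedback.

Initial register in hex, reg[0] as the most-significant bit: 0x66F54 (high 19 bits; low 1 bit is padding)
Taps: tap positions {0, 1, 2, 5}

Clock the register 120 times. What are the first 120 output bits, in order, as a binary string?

tick  register→output (feedback)
  0  0110011011110101010→0 (1)
  1  1100110111101010101→1 (1)
  2  1001101111010101011→1 (1)
  3  0011011110101010111→0 (0)
  4  0110111101010101110→0 (1)
  5  1101111010101011101→1 (1)
  6  1011110101010111011→1 (1)
  7  0111101010101110111→0 (0)
  8  1111010101011101110→1 (0)
  9  1110101010111011100→1 (1)
 10  1101010101110111001→1 (1)
 11  1010101011101110011→1 (0)
 12  0101010111011100110→0 (0)
 13  1010101110111001100→1 (0)
 14  0101011101110011000→0 (0)
 15  1010111011100110000→1 (1)
 16  0101110111001100001→0 (0)
 17  1011101110011000010→1 (0)
 18  0111011100110000100→0 (1)
 19  1110111001100001001→1 (0)
 20  1101110011000010010→1 (1)
 21  1011100110000100101→1 (0)
 22  0111001100001001010→0 (0)
 23  1110011000010010100→1 (0)
 24  1100110000100101000→1 (1)
 25  1001100001001010001→1 (1)
 26  0011000010010100011→0 (1)
 27  0110000100101000111→0 (0)
 28  1100001001010001110→1 (0)
 29  1000010010100011100→1 (0)
 30  0000100101000111000→0 (0)
 31  0001001010001110000→0 (0)
 32  0010010100011100000→0 (0)
 33  0100101000111000000→0 (1)
 34  1001010001110000001→1 (0)
 35  0010100011100000010→0 (1)
 36  0101000111000000101→0 (1)
 37  1010001110000001011→1 (0)
 38  0100011100000010110→0 (0)
 39  1000111000000101100→1 (0)
 40  0001110000001011000→0 (1)
 41  0011100000010110001→0 (1)
 42  0111000000101100011→0 (0)
 43  1110000001011000110→1 (1)
 44  1100000010110001101→1 (0)
 45  1000000101100011010→1 (1)
 46  0000001011000110101→0 (0)
 47  0000010110001101010→0 (1)
 48  0000101100011010101→0 (0)
 49  0001011000110101010→0 (1)
 50  0010110001101010101→0 (0)
 51  0101100011010101010→0 (1)
 52  1011000110101010101→1 (0)
 53  0110001101010101010→0 (0)
 54  1100011010101010100→1 (1)
 55  1000110101010101001→1 (0)
 56  0001101010101010010→0 (0)
 57  0011010101010100100→0 (0)
 58  0110101010101001000→0 (0)
 59  1101010101010010000→1 (1)
 60  1010101010100100001→1 (0)
 61  0101010101001000010→0 (0)
 62  1010101010010000100→1 (0)
 63  0101010100100001000→0 (0)
 64  1010101001000010000→1 (0)
 65  0101010010000100000→0 (0)
 66  1010100100001000000→1 (0)
 67  0101001000010000000→0 (1)
 68  1010010000100000001→1 (1)
 69  0100100001000000011→0 (1)
 70  1001000010000000111→1 (1)
 71  0010000100000001111→0 (1)
 72  0100001000000011111→0 (1)
 73  1000010000000111111→1 (0)
 74  0000100000001111110→0 (0)
 75  0001000000011111100→0 (0)
 76  0010000000111111000→0 (1)
 77  0100000001111110001→0 (1)
 78  1000000011111100011→1 (1)
 79  0000000111111000111→0 (0)
 80  0000001111110001110→0 (0)
 81  0000011111100011100→0 (1)
 82  0000111111000111001→0 (1)
 83  0001111110001110011→0 (1)
 84  0011111100011100111→0 (0)
 85  0111111000111001110→0 (1)
 86  1111110001110011101→1 (0)
 87  1111100011100111010→1 (1)
 88  1111000111001110101→1 (1)
 89  1110001110011101011→1 (1)
 90  1100011100111010111→1 (1)
 91  1000111001110101111→1 (0)
 92  0001110011101011110→0 (1)
 93  0011100111010111101→0 (1)
 94  0111001110101111011→0 (0)
 95  1110011101011110110→1 (0)
 96  1100111010111101100→1 (1)
 97  1001110101111011001→1 (0)
 98  0011101011110110010→0 (1)
 99  0111010111101100101→0 (1)
100  1110101111011001011→1 (1)
101  1101011110110010111→1 (1)
102  1010111101100101111→1 (1)
103  0101111011001011111→0 (0)
104  1011110110010111110→1 (1)
105  0111101100101111101→0 (0)
106  1111011001011111010→1 (0)
107  1110110010111110100→1 (0)
108  1101100101111101000→1 (0)
109  1011001011111010000→1 (0)
110  0110010111110100000→0 (1)
111  1100101111101000001→1 (0)
112  1001011111010000010→1 (0)
113  0010111110100000100→0 (0)
114  0101111101000001000→0 (0)
115  1011111010000010000→1 (1)
116  0111110100000100001→0 (1)
117  1111101000001000011→1 (1)
118  1111010000010000111→1 (0)
119  1110100000100001110→1 (1)

011001101111010101011101110011000010010100011100000010110001101010101010010000100000001111110001110011101011110110010111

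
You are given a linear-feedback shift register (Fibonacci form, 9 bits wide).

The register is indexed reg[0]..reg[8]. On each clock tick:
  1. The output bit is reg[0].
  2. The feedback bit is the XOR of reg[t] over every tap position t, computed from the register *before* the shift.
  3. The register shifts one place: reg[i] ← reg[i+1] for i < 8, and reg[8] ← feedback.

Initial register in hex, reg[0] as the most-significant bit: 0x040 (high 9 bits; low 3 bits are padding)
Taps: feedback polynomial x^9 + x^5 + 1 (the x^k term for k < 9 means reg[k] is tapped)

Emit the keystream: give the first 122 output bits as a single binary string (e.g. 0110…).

00000100010001100100011101010110110001110001001010100011011001111100111100010110111001010010000010011001110100011111011110

step | reg (before) | out | fb
   0 | 000001000 | 0 | 1
   1 | 000010001 | 0 | 0
   2 | 000100010 | 0 | 0
   3 | 001000100 | 0 | 0
   4 | 010001000 | 0 | 1
   5 | 100010001 | 1 | 1
   6 | 000100011 | 0 | 0
   7 | 001000110 | 0 | 0
   8 | 010001100 | 0 | 1
   9 | 100011001 | 1 | 0
  10 | 000110010 | 0 | 0
  11 | 001100100 | 0 | 0
  12 | 011001000 | 0 | 1
  13 | 110010001 | 1 | 1
  14 | 100100011 | 1 | 1
  15 | 001000111 | 0 | 0
  16 | 010001110 | 0 | 1
  17 | 100011101 | 1 | 0
  18 | 000111010 | 0 | 1
  19 | 001110101 | 0 | 0
  20 | 011101010 | 0 | 1
  21 | 111010101 | 1 | 1
  22 | 110101011 | 1 | 0
  23 | 101010110 | 1 | 1
  24 | 010101101 | 0 | 1
  25 | 101011011 | 1 | 0
  26 | 010110110 | 0 | 0
  27 | 101101100 | 1 | 0
  28 | 011011000 | 0 | 1
  29 | 110110001 | 1 | 1
  30 | 101100011 | 1 | 1
  31 | 011000111 | 0 | 0
  32 | 110001110 | 1 | 0
  33 | 100011100 | 1 | 0
  34 | 000111000 | 0 | 1
  35 | 001110001 | 0 | 0
  36 | 011100010 | 0 | 0
  37 | 111000100 | 1 | 1
  38 | 110001001 | 1 | 0
  39 | 100010010 | 1 | 1
  40 | 000100101 | 0 | 0
  41 | 001001010 | 0 | 1
  42 | 010010101 | 0 | 0
  43 | 100101010 | 1 | 0
  44 | 001010100 | 0 | 0
  45 | 010101000 | 0 | 1
  46 | 101010001 | 1 | 1
  47 | 010100011 | 0 | 0
  48 | 101000110 | 1 | 1
  49 | 010001101 | 0 | 1
  50 | 100011011 | 1 | 0
  51 | 000110110 | 0 | 0
  52 | 001101100 | 0 | 1
  53 | 011011001 | 0 | 1
  54 | 110110011 | 1 | 1
  55 | 101100111 | 1 | 1
  56 | 011001111 | 0 | 1
  57 | 110011111 | 1 | 0
  58 | 100111110 | 1 | 0
  59 | 001111100 | 0 | 1
  60 | 011111001 | 0 | 1
  61 | 111110011 | 1 | 1
  62 | 111100111 | 1 | 1
  63 | 111001111 | 1 | 0
  64 | 110011110 | 1 | 0
  65 | 100111100 | 1 | 0
  66 | 001111000 | 0 | 1
  67 | 011110001 | 0 | 0
  68 | 111100010 | 1 | 1
  69 | 111000101 | 1 | 1
  70 | 110001011 | 1 | 0
  71 | 100010110 | 1 | 1
  72 | 000101101 | 0 | 1
  73 | 001011011 | 0 | 1
  74 | 010110111 | 0 | 0
  75 | 101101110 | 1 | 0
  76 | 011011100 | 0 | 1
  77 | 110111001 | 1 | 0
  78 | 101110010 | 1 | 1
  79 | 011100101 | 0 | 0
  80 | 111001010 | 1 | 0
  81 | 110010100 | 1 | 1
  82 | 100101001 | 1 | 0
  83 | 001010010 | 0 | 0
  84 | 010100100 | 0 | 0
  85 | 101001000 | 1 | 0
  86 | 010010000 | 0 | 0
  87 | 100100000 | 1 | 1
  88 | 001000001 | 0 | 0
  89 | 010000010 | 0 | 0
  90 | 100000100 | 1 | 1
  91 | 000001001 | 0 | 1
  92 | 000010011 | 0 | 0
  93 | 000100110 | 0 | 0
  94 | 001001100 | 0 | 1
  95 | 010011001 | 0 | 1
  96 | 100110011 | 1 | 1
  97 | 001100111 | 0 | 0
  98 | 011001110 | 0 | 1
  99 | 110011101 | 1 | 0
 100 | 100111010 | 1 | 0
 101 | 001110100 | 0 | 0
 102 | 011101000 | 0 | 1
 103 | 111010001 | 1 | 1
 104 | 110100011 | 1 | 1
 105 | 101000111 | 1 | 1
 106 | 010001111 | 0 | 1
 107 | 100011111 | 1 | 0
 108 | 000111110 | 0 | 1
 109 | 001111101 | 0 | 1
 110 | 011111011 | 0 | 1
 111 | 111110111 | 1 | 1
 112 | 111101111 | 1 | 0
 113 | 111011110 | 1 | 0
 114 | 110111100 | 1 | 0
 115 | 101111000 | 1 | 0
 116 | 011110000 | 0 | 0
 117 | 111100000 | 1 | 1
 118 | 111000001 | 1 | 1
 119 | 110000011 | 1 | 1
 120 | 100000111 | 1 | 1
 121 | 000001111 | 0 | 1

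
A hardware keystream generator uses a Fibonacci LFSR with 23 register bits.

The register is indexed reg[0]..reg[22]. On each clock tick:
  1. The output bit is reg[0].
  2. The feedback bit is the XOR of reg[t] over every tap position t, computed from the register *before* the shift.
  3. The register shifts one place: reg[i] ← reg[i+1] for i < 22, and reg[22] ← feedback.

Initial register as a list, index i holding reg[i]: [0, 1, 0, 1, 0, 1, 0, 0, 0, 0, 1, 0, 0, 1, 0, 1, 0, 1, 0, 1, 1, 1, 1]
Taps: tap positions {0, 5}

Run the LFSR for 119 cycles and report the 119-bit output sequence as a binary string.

01010100001001010101111110100001000111010101011100000101011011110110111101010001000001010000101011100011010010001010110

k : reg_k → out_k, fb_k
0: 01010100001001010101111 → 0, fb=1
1: 10101000010010101011111 → 1, fb=1
2: 01010000100101010111111 → 0, fb=0
3: 10100001001010101111110 → 1, fb=1
4: 01000010010101011111101 → 0, fb=0
5: 10000100101010111111010 → 1, fb=0
6: 00001001010101111110100 → 0, fb=0
7: 00010010101011111101000 → 0, fb=0
8: 00100101010111111010000 → 0, fb=1
9: 01001010101111110100001 → 0, fb=0
10: 10010101011111101000010 → 1, fb=0
11: 00101010111111010000100 → 0, fb=0
12: 01010101111110100001000 → 0, fb=1
13: 10101011111101000010001 → 1, fb=1
14: 01010111111010000100011 → 0, fb=1
15: 10101111110100001000111 → 1, fb=0
16: 01011111101000010001110 → 0, fb=1
17: 10111111010000100011101 → 1, fb=0
18: 01111110100001000111010 → 0, fb=1
19: 11111101000010001110101 → 1, fb=0
20: 11111010000100011101010 → 1, fb=1
21: 11110100001000111010101 → 1, fb=0
22: 11101000010001110101010 → 1, fb=1
23: 11010000100011101010101 → 1, fb=1
24: 10100001000111010101011 → 1, fb=1
25: 01000010001110101010111 → 0, fb=0
26: 10000100011101010101110 → 1, fb=0
27: 00001000111010101011100 → 0, fb=0
28: 00010001110101010111000 → 0, fb=0
29: 00100011101010101110000 → 0, fb=0
30: 01000111010101011100000 → 0, fb=1
31: 10001110101010111000001 → 1, fb=0
32: 00011101010101110000010 → 0, fb=1
33: 00111010101011100000101 → 0, fb=0
34: 01110101010111000001010 → 0, fb=1
35: 11101010101110000010101 → 1, fb=1
36: 11010101011100000101011 → 1, fb=0
37: 10101010111000001010110 → 1, fb=1
38: 01010101110000010101101 → 0, fb=1
39: 10101011100000101011011 → 1, fb=1
40: 01010111000001010110111 → 0, fb=1
41: 10101110000010101101111 → 1, fb=0
42: 01011100000101011011110 → 0, fb=1
43: 10111000001010110111101 → 1, fb=1
44: 01110000010101101111011 → 0, fb=0
45: 11100000101011011110110 → 1, fb=1
46: 11000001010110111101101 → 1, fb=1
47: 10000010101101111011011 → 1, fb=1
48: 00000101011011110110111 → 0, fb=1
49: 00001010110111101101111 → 0, fb=0
50: 00010101101111011011110 → 0, fb=1
51: 00101011011110110111101 → 0, fb=0
52: 01010110111101101111010 → 0, fb=1
53: 10101101111011011110101 → 1, fb=0
54: 01011011110110111101010 → 0, fb=0
55: 10110111101101111010100 → 1, fb=0
56: 01101111011011110101000 → 0, fb=1
57: 11011110110111101010001 → 1, fb=0
58: 10111101101111010100010 → 1, fb=0
59: 01111011011110101000100 → 0, fb=0
60: 11110110111101010001000 → 1, fb=0
61: 11101101111010100010000 → 1, fb=0
62: 11011011110101000100000 → 1, fb=1
63: 10110111101010001000001 → 1, fb=0
64: 01101111010100010000010 → 0, fb=1
65: 11011110101000100000101 → 1, fb=0
66: 10111101010001000001010 → 1, fb=0
67: 01111010100010000010100 → 0, fb=0
68: 11110101000100000101000 → 1, fb=0
69: 11101010001000001010000 → 1, fb=1
70: 11010100010000010100001 → 1, fb=0
71: 10101000100000101000010 → 1, fb=1
72: 01010001000001010000101 → 0, fb=0
73: 10100010000010100001010 → 1, fb=1
74: 01000100000101000010101 → 0, fb=1
75: 10001000001010000101011 → 1, fb=1
76: 00010000010100001010111 → 0, fb=0
77: 00100000101000010101110 → 0, fb=0
78: 01000001010000101011100 → 0, fb=0
79: 10000010100001010111000 → 1, fb=1
80: 00000101000010101110001 → 0, fb=1
81: 00001010000101011100011 → 0, fb=0
82: 00010100001010111000110 → 0, fb=1
83: 00101000010101110001101 → 0, fb=0
84: 01010000101011100011010 → 0, fb=0
85: 10100001010111000110100 → 1, fb=1
86: 01000010101110001101001 → 0, fb=0
87: 10000101011100011010010 → 1, fb=0
88: 00001010111000110100100 → 0, fb=0
89: 00010101110001101001000 → 0, fb=1
90: 00101011100011010010001 → 0, fb=0
91: 01010111000110100100010 → 0, fb=1
92: 10101110001101001000101 → 1, fb=0
93: 01011100011010010001010 → 0, fb=1
94: 10111000110100100010101 → 1, fb=1
95: 01110001101001000101011 → 0, fb=0
96: 11100011010010001010110 → 1, fb=1
97: 11000110100100010101101 → 1, fb=0
98: 10001101001000101011010 → 1, fb=0
99: 00011010010001010110100 → 0, fb=0
100: 00110100100010101101000 → 0, fb=1
101: 01101001000101011010001 → 0, fb=0
102: 11010010001010110100010 → 1, fb=1
103: 10100100010101101000101 → 1, fb=0
104: 01001000101011010001010 → 0, fb=0
105: 10010001010110100010100 → 1, fb=1
106: 00100010101101000101001 → 0, fb=0
107: 01000101011010001010010 → 0, fb=1
108: 10001010110100010100101 → 1, fb=1
109: 00010101101000101001011 → 0, fb=1
110: 00101011010001010010111 → 0, fb=0
111: 01010110100010100101110 → 0, fb=1
112: 10101101000101001011101 → 1, fb=0
113: 01011010001010010111010 → 0, fb=0
114: 10110100010100101110100 → 1, fb=0
115: 01101000101001011101000 → 0, fb=0
116: 11010001010010111010000 → 1, fb=1
117: 10100010100101110100001 → 1, fb=1
118: 01000101001011101000011 → 0, fb=1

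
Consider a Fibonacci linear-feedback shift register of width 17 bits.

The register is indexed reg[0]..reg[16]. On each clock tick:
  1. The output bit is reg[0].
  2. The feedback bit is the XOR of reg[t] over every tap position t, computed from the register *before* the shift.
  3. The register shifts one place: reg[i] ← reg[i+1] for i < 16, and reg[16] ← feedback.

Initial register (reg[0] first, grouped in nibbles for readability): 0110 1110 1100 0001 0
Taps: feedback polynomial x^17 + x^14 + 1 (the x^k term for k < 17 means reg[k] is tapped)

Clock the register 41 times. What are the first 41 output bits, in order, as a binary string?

tick  register→output (feedback)
  0  01101110110000010→0 (0)
  1  11011101100000100→1 (0)
  2  10111011000001000→1 (1)
  3  01110110000010001→0 (0)
  4  11101100000100010→1 (1)
  5  11011000001000101→1 (0)
  6  10110000010001010→1 (1)
  7  01100000100010101→0 (1)
  8  11000001000101011→1 (1)
  9  10000010001010111→1 (0)
 10  00000100010101110→0 (1)
 11  00001000101011101→0 (1)
 12  00010001010111011→0 (0)
 13  00100010101110110→0 (1)
 14  01000101011101101→0 (1)
 15  10001010111011011→1 (1)
 16  00010101110110111→0 (1)
 17  00101011101101111→0 (1)
 18  01010111011011111→0 (1)
 19  10101110110111111→1 (0)
 20  01011101101111110→0 (1)
 21  10111011011111101→1 (0)
 22  01110110111111010→0 (0)
 23  11101101111110100→1 (0)
 24  11011011111101000→1 (1)
 25  10110111111010001→1 (1)
 26  01101111110100011→0 (0)
 27  11011111101000110→1 (0)
 28  10111111010001100→1 (0)
 29  01111110100011000→0 (0)
 30  11111101000110000→1 (1)
 31  11111010001100001→1 (1)
 32  11110100011000011→1 (1)
 33  11101000110000111→1 (0)
 34  11010001100001110→1 (0)
 35  10100011000011100→1 (0)
 36  01000110000111000→0 (0)
 37  10001100001110000→1 (1)
 38  00011000011100001→0 (0)
 39  00110000111000010→0 (0)
 40  01100001110000100→0 (1)

01101110110000010001010111011011111101000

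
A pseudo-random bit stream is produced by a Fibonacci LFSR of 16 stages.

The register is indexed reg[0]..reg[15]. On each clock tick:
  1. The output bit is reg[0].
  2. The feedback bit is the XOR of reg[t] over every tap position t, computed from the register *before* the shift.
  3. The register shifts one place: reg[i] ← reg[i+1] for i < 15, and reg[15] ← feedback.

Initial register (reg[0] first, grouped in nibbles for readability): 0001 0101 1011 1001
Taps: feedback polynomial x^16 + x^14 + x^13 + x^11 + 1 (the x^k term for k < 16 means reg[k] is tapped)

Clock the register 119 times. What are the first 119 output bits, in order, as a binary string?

00010101101110011000101000100101010111000101101001010000111111010100001000100000010111000101111011000010101100010010011

step | reg (before) | out | fb
   0 | 0001010110111001 | 0 | 1
   1 | 0010101101110011 | 0 | 0
   2 | 0101011011100110 | 0 | 0
   3 | 1010110111001100 | 1 | 0
   4 | 0101101110011000 | 0 | 1
   5 | 1011011100110001 | 1 | 0
   6 | 0110111001100010 | 0 | 1
   7 | 1101110011000101 | 1 | 0
   8 | 1011100110001010 | 1 | 0
   9 | 0111001100010100 | 0 | 0
  10 | 1110011000101000 | 1 | 1
  11 | 1100110001010001 | 1 | 0
  12 | 1001100010100010 | 1 | 0
  13 | 0011000101000100 | 0 | 1
  14 | 0110001010001001 | 0 | 0
  15 | 1100010100010010 | 1 | 1
  16 | 1000101000100101 | 1 | 0
  17 | 0001010001001010 | 0 | 1
  18 | 0010100010010101 | 0 | 0
  19 | 0101000100101010 | 0 | 1
  20 | 1010001001010101 | 1 | 1
  21 | 0100010010101011 | 0 | 1
  22 | 1000100101010111 | 1 | 0
  23 | 0001001010101110 | 0 | 0
  24 | 0010010101011100 | 0 | 0
  25 | 0100101010111000 | 0 | 1
  26 | 1001010101110001 | 1 | 0
  27 | 0010101011100010 | 0 | 1
  28 | 0101010111000101 | 0 | 1
  29 | 1010101110001011 | 1 | 0
  30 | 0101011100010110 | 0 | 1
  31 | 1010111000101101 | 1 | 0
  32 | 0101110001011010 | 0 | 0
  33 | 1011100010110100 | 1 | 1
  34 | 0111000101101001 | 0 | 0
  35 | 1110001011010010 | 1 | 1
  36 | 1100010110100101 | 1 | 0
  37 | 1000101101001010 | 1 | 0
  38 | 0001011010010100 | 0 | 0
  39 | 0010110100101000 | 0 | 0
  40 | 0101101001010000 | 0 | 1
  41 | 1011010010100001 | 1 | 1
  42 | 0110100101000011 | 0 | 1
  43 | 1101001010000111 | 1 | 1
  44 | 1010010100001111 | 1 | 1
  45 | 0100101000011111 | 0 | 1
  46 | 1001010000111111 | 1 | 0
  47 | 0010100001111110 | 0 | 1
  48 | 0101000011111101 | 0 | 0
  49 | 1010000111111010 | 1 | 1
  50 | 0100001111110101 | 0 | 0
  51 | 1000011111101010 | 1 | 0
  52 | 0000111111010100 | 0 | 0
  53 | 0001111110101000 | 0 | 0
  54 | 0011111101010000 | 0 | 1
  55 | 0111111010100001 | 0 | 0
  56 | 1111110101000010 | 1 | 0
  57 | 1111101010000100 | 1 | 0
  58 | 1111010100001000 | 1 | 1
  59 | 1110101000010001 | 1 | 0
  60 | 1101010000100010 | 1 | 0
  61 | 1010100001000100 | 1 | 0
  62 | 0101000010001000 | 0 | 0
  63 | 1010000100010000 | 1 | 0
  64 | 0100001000100000 | 0 | 0
  65 | 1000010001000000 | 1 | 1
  66 | 0000100010000001 | 0 | 0
  67 | 0001000100000010 | 0 | 1
  68 | 0010001000000101 | 0 | 1
  69 | 0100010000001011 | 0 | 1
  70 | 1000100000010111 | 1 | 0
  71 | 0001000000101110 | 0 | 0
  72 | 0010000001011100 | 0 | 0
  73 | 0100000010111000 | 0 | 1
  74 | 1000000101110001 | 1 | 0
  75 | 0000001011100010 | 0 | 1
  76 | 0000010111000101 | 0 | 1
  77 | 0000101110001011 | 0 | 1
  78 | 0001011100010111 | 0 | 1
  79 | 0010111000101111 | 0 | 0
  80 | 0101110001011110 | 0 | 1
  81 | 1011100010111101 | 1 | 1
  82 | 0111000101111011 | 0 | 0
  83 | 1110001011110110 | 1 | 0
  84 | 1100010111101100 | 1 | 0
  85 | 1000101111011000 | 1 | 0
  86 | 0001011110110000 | 0 | 1
  87 | 0010111101100001 | 0 | 0
  88 | 0101111011000010 | 0 | 1
  89 | 1011110110000101 | 1 | 0
  90 | 0111101100001010 | 0 | 1
  91 | 1111011000010101 | 1 | 1
  92 | 1110110000101011 | 1 | 0
  93 | 1101100001010110 | 1 | 0
  94 | 1011000010101100 | 1 | 0
  95 | 0110000101011000 | 0 | 1
  96 | 1100001010110001 | 1 | 0
  97 | 1000010101100010 | 1 | 0
  98 | 0000101011000100 | 0 | 1
  99 | 0001010110001001 | 0 | 0
 100 | 0010101100010010 | 0 | 0
 101 | 0101011000100100 | 0 | 1
 102 | 1010110001001001 | 1 | 1
 103 | 0101100010010011 | 0 | 0
 104 | 1011000100100110 | 1 | 1
 105 | 0110001001001101 | 0 | 1
 106 | 1100010010011011 | 1 | 1
 107 | 1000100100110111 | 1 | 0
 108 | 0001001001101110 | 0 | 0
 109 | 0010010011011100 | 0 | 0
 110 | 0100100110111000 | 0 | 1
 111 | 1001001101110001 | 1 | 0
 112 | 0010011011100010 | 0 | 1
 113 | 0100110111000101 | 0 | 1
 114 | 1001101110001011 | 1 | 0
 115 | 0011011100010110 | 0 | 1
 116 | 0110111000101101 | 0 | 1
 117 | 1101110001011011 | 1 | 1
 118 | 1011100010110111 | 1 | 0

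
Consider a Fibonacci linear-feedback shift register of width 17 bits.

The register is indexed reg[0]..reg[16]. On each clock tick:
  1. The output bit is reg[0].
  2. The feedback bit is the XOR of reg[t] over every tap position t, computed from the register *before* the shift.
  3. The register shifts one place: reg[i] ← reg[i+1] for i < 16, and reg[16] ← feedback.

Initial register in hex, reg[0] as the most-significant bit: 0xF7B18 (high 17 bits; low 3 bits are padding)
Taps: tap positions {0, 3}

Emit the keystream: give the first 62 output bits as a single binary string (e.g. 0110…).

step | reg (before) | out | fb
   0 | 11110111101100011 | 1 | 0
   1 | 11101111011000110 | 1 | 1
   2 | 11011110110001101 | 1 | 0
   3 | 10111101100011010 | 1 | 0
   4 | 01111011000110100 | 0 | 1
   5 | 11110110001101001 | 1 | 0
   6 | 11101100011010010 | 1 | 1
   7 | 11011000110100101 | 1 | 0
   8 | 10110001101001010 | 1 | 0
   9 | 01100011010010100 | 0 | 0
  10 | 11000110100101000 | 1 | 1
  11 | 10001101001010001 | 1 | 1
  12 | 00011010010100011 | 0 | 1
  13 | 00110100101000111 | 0 | 1
  14 | 01101001010001111 | 0 | 0
  15 | 11010010100011110 | 1 | 0
  16 | 10100101000111100 | 1 | 1
  17 | 01001010001111001 | 0 | 0
  18 | 10010100011110010 | 1 | 0
  19 | 00101000111100100 | 0 | 0
  20 | 01010001111001000 | 0 | 1
  21 | 10100011110010001 | 1 | 1
  22 | 01000111100100011 | 0 | 0
  23 | 10001111001000110 | 1 | 1
  24 | 00011110010001101 | 0 | 1
  25 | 00111100100011011 | 0 | 1
  26 | 01111001000110111 | 0 | 1
  27 | 11110010001101111 | 1 | 0
  28 | 11100100011011110 | 1 | 1
  29 | 11001000110111101 | 1 | 1
  30 | 10010001101111011 | 1 | 0
  31 | 00100011011110110 | 0 | 0
  32 | 01000110111101100 | 0 | 0
  33 | 10001101111011000 | 1 | 1
  34 | 00011011110110001 | 0 | 1
  35 | 00110111101100011 | 0 | 1
  36 | 01101111011000111 | 0 | 0
  37 | 11011110110001110 | 1 | 0
  38 | 10111101100011100 | 1 | 0
  39 | 01111011000111000 | 0 | 1
  40 | 11110110001110001 | 1 | 0
  41 | 11101100011100010 | 1 | 1
  42 | 11011000111000101 | 1 | 0
  43 | 10110001110001010 | 1 | 0
  44 | 01100011100010100 | 0 | 0
  45 | 11000111000101000 | 1 | 1
  46 | 10001110001010001 | 1 | 1
  47 | 00011100010100011 | 0 | 1
  48 | 00111000101000111 | 0 | 1
  49 | 01110001010001111 | 0 | 1
  50 | 11100010100011111 | 1 | 1
  51 | 11000101000111111 | 1 | 1
  52 | 10001010001111111 | 1 | 1
  53 | 00010100011111111 | 0 | 1
  54 | 00101000111111111 | 0 | 0
  55 | 01010001111111110 | 0 | 1
  56 | 10100011111111101 | 1 | 1
  57 | 01000111111111011 | 0 | 0
  58 | 10001111111110110 | 1 | 1
  59 | 00011111111101101 | 0 | 1
  60 | 00111111111011011 | 0 | 1
  61 | 01111111110110111 | 0 | 1

11110111101100011010010100011110010001101111011000111000101000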